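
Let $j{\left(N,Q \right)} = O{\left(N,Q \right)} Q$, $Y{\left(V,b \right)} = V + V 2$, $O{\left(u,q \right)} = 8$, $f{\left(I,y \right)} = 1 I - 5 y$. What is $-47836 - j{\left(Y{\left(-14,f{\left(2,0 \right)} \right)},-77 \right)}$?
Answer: $-47220$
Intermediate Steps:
$f{\left(I,y \right)} = I - 5 y$
$Y{\left(V,b \right)} = 3 V$ ($Y{\left(V,b \right)} = V + 2 V = 3 V$)
$j{\left(N,Q \right)} = 8 Q$
$-47836 - j{\left(Y{\left(-14,f{\left(2,0 \right)} \right)},-77 \right)} = -47836 - 8 \left(-77\right) = -47836 - -616 = -47836 + 616 = -47220$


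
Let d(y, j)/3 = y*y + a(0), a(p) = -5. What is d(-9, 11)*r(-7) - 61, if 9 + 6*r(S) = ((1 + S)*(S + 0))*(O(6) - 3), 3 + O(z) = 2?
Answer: -6787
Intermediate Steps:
O(z) = -1 (O(z) = -3 + 2 = -1)
r(S) = -3/2 - 2*S*(1 + S)/3 (r(S) = -3/2 + (((1 + S)*(S + 0))*(-1 - 3))/6 = -3/2 + (((1 + S)*S)*(-4))/6 = -3/2 + ((S*(1 + S))*(-4))/6 = -3/2 + (-4*S*(1 + S))/6 = -3/2 - 2*S*(1 + S)/3)
d(y, j) = -15 + 3*y² (d(y, j) = 3*(y*y - 5) = 3*(y² - 5) = 3*(-5 + y²) = -15 + 3*y²)
d(-9, 11)*r(-7) - 61 = (-15 + 3*(-9)²)*(-3/2 - ⅔*(-7) - ⅔*(-7)²) - 61 = (-15 + 3*81)*(-3/2 + 14/3 - ⅔*49) - 61 = (-15 + 243)*(-3/2 + 14/3 - 98/3) - 61 = 228*(-59/2) - 61 = -6726 - 61 = -6787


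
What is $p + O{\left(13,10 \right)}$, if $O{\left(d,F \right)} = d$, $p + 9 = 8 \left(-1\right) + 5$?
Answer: $1$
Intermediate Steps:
$p = -12$ ($p = -9 + \left(8 \left(-1\right) + 5\right) = -9 + \left(-8 + 5\right) = -9 - 3 = -12$)
$p + O{\left(13,10 \right)} = -12 + 13 = 1$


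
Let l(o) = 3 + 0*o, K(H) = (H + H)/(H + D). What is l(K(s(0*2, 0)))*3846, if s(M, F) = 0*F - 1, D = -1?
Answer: 11538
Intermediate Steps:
s(M, F) = -1 (s(M, F) = 0 - 1 = -1)
K(H) = 2*H/(-1 + H) (K(H) = (H + H)/(H - 1) = (2*H)/(-1 + H) = 2*H/(-1 + H))
l(o) = 3 (l(o) = 3 + 0 = 3)
l(K(s(0*2, 0)))*3846 = 3*3846 = 11538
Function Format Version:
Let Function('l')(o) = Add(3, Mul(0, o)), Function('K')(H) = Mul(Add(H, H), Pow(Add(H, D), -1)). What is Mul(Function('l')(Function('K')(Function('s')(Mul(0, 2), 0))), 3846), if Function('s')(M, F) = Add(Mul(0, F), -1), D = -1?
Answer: 11538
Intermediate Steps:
Function('s')(M, F) = -1 (Function('s')(M, F) = Add(0, -1) = -1)
Function('K')(H) = Mul(2, H, Pow(Add(-1, H), -1)) (Function('K')(H) = Mul(Add(H, H), Pow(Add(H, -1), -1)) = Mul(Mul(2, H), Pow(Add(-1, H), -1)) = Mul(2, H, Pow(Add(-1, H), -1)))
Function('l')(o) = 3 (Function('l')(o) = Add(3, 0) = 3)
Mul(Function('l')(Function('K')(Function('s')(Mul(0, 2), 0))), 3846) = Mul(3, 3846) = 11538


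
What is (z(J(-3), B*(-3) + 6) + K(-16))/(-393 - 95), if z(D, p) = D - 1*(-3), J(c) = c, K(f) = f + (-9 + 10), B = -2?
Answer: 15/488 ≈ 0.030738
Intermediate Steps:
K(f) = 1 + f (K(f) = f + 1 = 1 + f)
z(D, p) = 3 + D (z(D, p) = D + 3 = 3 + D)
(z(J(-3), B*(-3) + 6) + K(-16))/(-393 - 95) = ((3 - 3) + (1 - 16))/(-393 - 95) = (0 - 15)/(-488) = -15*(-1/488) = 15/488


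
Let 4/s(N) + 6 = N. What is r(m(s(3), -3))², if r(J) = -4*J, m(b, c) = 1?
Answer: 16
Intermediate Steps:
s(N) = 4/(-6 + N)
r(m(s(3), -3))² = (-4*1)² = (-4)² = 16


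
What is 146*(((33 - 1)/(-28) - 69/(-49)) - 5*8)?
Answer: -284262/49 ≈ -5801.3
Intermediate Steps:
146*(((33 - 1)/(-28) - 69/(-49)) - 5*8) = 146*((32*(-1/28) - 69*(-1/49)) - 40) = 146*((-8/7 + 69/49) - 40) = 146*(13/49 - 40) = 146*(-1947/49) = -284262/49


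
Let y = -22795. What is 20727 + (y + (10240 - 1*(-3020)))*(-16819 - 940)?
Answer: 169352792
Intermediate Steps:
20727 + (y + (10240 - 1*(-3020)))*(-16819 - 940) = 20727 + (-22795 + (10240 - 1*(-3020)))*(-16819 - 940) = 20727 + (-22795 + (10240 + 3020))*(-17759) = 20727 + (-22795 + 13260)*(-17759) = 20727 - 9535*(-17759) = 20727 + 169332065 = 169352792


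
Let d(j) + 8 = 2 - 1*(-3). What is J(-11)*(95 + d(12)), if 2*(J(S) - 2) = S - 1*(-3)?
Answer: -184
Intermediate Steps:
d(j) = -3 (d(j) = -8 + (2 - 1*(-3)) = -8 + (2 + 3) = -8 + 5 = -3)
J(S) = 7/2 + S/2 (J(S) = 2 + (S - 1*(-3))/2 = 2 + (S + 3)/2 = 2 + (3 + S)/2 = 2 + (3/2 + S/2) = 7/2 + S/2)
J(-11)*(95 + d(12)) = (7/2 + (½)*(-11))*(95 - 3) = (7/2 - 11/2)*92 = -2*92 = -184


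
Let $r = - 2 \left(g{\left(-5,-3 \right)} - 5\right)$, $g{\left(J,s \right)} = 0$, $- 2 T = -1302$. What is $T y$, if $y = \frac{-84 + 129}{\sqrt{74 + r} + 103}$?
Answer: $\frac{603477}{2105} - \frac{11718 \sqrt{21}}{2105} \approx 261.18$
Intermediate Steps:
$T = 651$ ($T = \left(- \frac{1}{2}\right) \left(-1302\right) = 651$)
$r = 10$ ($r = - 2 \left(0 - 5\right) = \left(-2\right) \left(-5\right) = 10$)
$y = \frac{45}{103 + 2 \sqrt{21}}$ ($y = \frac{-84 + 129}{\sqrt{74 + 10} + 103} = \frac{45}{\sqrt{84} + 103} = \frac{45}{2 \sqrt{21} + 103} = \frac{45}{103 + 2 \sqrt{21}} \approx 0.40119$)
$T y = 651 \left(\frac{927}{2105} - \frac{18 \sqrt{21}}{2105}\right) = \frac{603477}{2105} - \frac{11718 \sqrt{21}}{2105}$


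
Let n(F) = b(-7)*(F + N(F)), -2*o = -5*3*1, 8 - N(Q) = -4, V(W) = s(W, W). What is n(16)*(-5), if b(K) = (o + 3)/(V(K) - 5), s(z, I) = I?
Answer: 245/2 ≈ 122.50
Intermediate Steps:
V(W) = W
N(Q) = 12 (N(Q) = 8 - 1*(-4) = 8 + 4 = 12)
o = 15/2 (o = -(-5*3)/2 = -(-15)/2 = -½*(-15) = 15/2 ≈ 7.5000)
b(K) = 21/(2*(-5 + K)) (b(K) = (15/2 + 3)/(K - 5) = 21/(2*(-5 + K)))
n(F) = -21/2 - 7*F/8 (n(F) = (21/(2*(-5 - 7)))*(F + 12) = ((21/2)/(-12))*(12 + F) = ((21/2)*(-1/12))*(12 + F) = -7*(12 + F)/8 = -21/2 - 7*F/8)
n(16)*(-5) = (-21/2 - 7/8*16)*(-5) = (-21/2 - 14)*(-5) = -49/2*(-5) = 245/2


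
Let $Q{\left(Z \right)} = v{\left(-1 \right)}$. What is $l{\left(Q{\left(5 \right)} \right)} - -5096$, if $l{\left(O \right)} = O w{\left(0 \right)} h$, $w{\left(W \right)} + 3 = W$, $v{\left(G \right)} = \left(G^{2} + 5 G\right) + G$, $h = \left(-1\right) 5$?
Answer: $5021$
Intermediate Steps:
$h = -5$
$v{\left(G \right)} = G^{2} + 6 G$
$w{\left(W \right)} = -3 + W$
$Q{\left(Z \right)} = -5$ ($Q{\left(Z \right)} = - (6 - 1) = \left(-1\right) 5 = -5$)
$l{\left(O \right)} = 15 O$ ($l{\left(O \right)} = O \left(-3 + 0\right) \left(-5\right) = O \left(-3\right) \left(-5\right) = - 3 O \left(-5\right) = 15 O$)
$l{\left(Q{\left(5 \right)} \right)} - -5096 = 15 \left(-5\right) - -5096 = -75 + 5096 = 5021$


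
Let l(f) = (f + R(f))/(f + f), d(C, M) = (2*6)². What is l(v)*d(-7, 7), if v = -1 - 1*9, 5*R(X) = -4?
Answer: 1944/25 ≈ 77.760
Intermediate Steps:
R(X) = -⅘ (R(X) = (⅕)*(-4) = -⅘)
v = -10 (v = -1 - 9 = -10)
d(C, M) = 144 (d(C, M) = 12² = 144)
l(f) = (-⅘ + f)/(2*f) (l(f) = (f - ⅘)/(f + f) = (-⅘ + f)/((2*f)) = (-⅘ + f)*(1/(2*f)) = (-⅘ + f)/(2*f))
l(v)*d(-7, 7) = ((⅒)*(-4 + 5*(-10))/(-10))*144 = ((⅒)*(-⅒)*(-4 - 50))*144 = ((⅒)*(-⅒)*(-54))*144 = (27/50)*144 = 1944/25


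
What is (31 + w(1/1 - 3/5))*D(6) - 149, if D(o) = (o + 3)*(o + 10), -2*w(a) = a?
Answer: 21431/5 ≈ 4286.2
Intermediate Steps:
w(a) = -a/2
D(o) = (3 + o)*(10 + o)
(31 + w(1/1 - 3/5))*D(6) - 149 = (31 - (1/1 - 3/5)/2)*(30 + 6² + 13*6) - 149 = (31 - (1*1 - 3*⅕)/2)*(30 + 36 + 78) - 149 = (31 - (1 - ⅗)/2)*144 - 149 = (31 - ½*⅖)*144 - 149 = (31 - ⅕)*144 - 149 = (154/5)*144 - 149 = 22176/5 - 149 = 21431/5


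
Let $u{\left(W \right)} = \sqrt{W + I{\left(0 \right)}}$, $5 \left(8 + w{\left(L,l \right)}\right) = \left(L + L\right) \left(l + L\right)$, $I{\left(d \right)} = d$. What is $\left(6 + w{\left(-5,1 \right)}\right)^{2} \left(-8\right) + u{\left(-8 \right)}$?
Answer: $-288 + 2 i \sqrt{2} \approx -288.0 + 2.8284 i$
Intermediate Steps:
$w{\left(L,l \right)} = -8 + \frac{2 L \left(L + l\right)}{5}$ ($w{\left(L,l \right)} = -8 + \frac{\left(L + L\right) \left(l + L\right)}{5} = -8 + \frac{2 L \left(L + l\right)}{5}$)
$u{\left(W \right)} = \sqrt{W}$ ($u{\left(W \right)} = \sqrt{W + 0} = \sqrt{W}$)
$\left(6 + w{\left(-5,1 \right)}\right)^{2} \left(-8\right) + u{\left(-8 \right)} = \left(6 + \left(-8 + \frac{2 \left(-5\right)^{2}}{5} + \frac{2}{5} \left(-5\right) 1\right)\right)^{2} \left(-8\right) + \sqrt{-8} = \left(6 - 0\right)^{2} \left(-8\right) + 2 i \sqrt{2} = \left(6 + 0\right)^{2} \left(-8\right) + 2 i \sqrt{2} = 6^{2} \left(-8\right) + 2 i \sqrt{2} = 36 \left(-8\right) + 2 i \sqrt{2} = -288 + 2 i \sqrt{2}$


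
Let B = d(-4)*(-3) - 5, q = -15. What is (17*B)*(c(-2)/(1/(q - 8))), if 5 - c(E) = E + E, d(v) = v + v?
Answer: -66861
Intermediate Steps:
d(v) = 2*v
c(E) = 5 - 2*E (c(E) = 5 - (E + E) = 5 - 2*E)
B = 19 (B = (2*(-4))*(-3) - 5 = -8*(-3) - 5 = 24 - 5 = 19)
(17*B)*(c(-2)/(1/(q - 8))) = (17*19)*((5 - 2*(-2))/(1/(-15 - 8))) = 323*((5 + 4)/(1/(-23))) = 323*(9/(-1/23)) = 323*(9*(-23)) = 323*(-207) = -66861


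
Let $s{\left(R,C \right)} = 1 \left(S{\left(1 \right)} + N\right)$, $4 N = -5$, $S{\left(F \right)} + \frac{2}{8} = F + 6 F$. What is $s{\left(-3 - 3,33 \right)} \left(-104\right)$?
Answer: $-572$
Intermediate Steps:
$S{\left(F \right)} = - \frac{1}{4} + 7 F$ ($S{\left(F \right)} = - \frac{1}{4} + \left(F + 6 F\right) = - \frac{1}{4} + 7 F$)
$N = - \frac{5}{4}$ ($N = \frac{1}{4} \left(-5\right) = - \frac{5}{4} \approx -1.25$)
$s{\left(R,C \right)} = \frac{11}{2}$ ($s{\left(R,C \right)} = 1 \left(\left(- \frac{1}{4} + 7 \cdot 1\right) - \frac{5}{4}\right) = 1 \left(\left(- \frac{1}{4} + 7\right) - \frac{5}{4}\right) = 1 \left(\frac{27}{4} - \frac{5}{4}\right) = 1 \cdot \frac{11}{2} = \frac{11}{2}$)
$s{\left(-3 - 3,33 \right)} \left(-104\right) = \frac{11}{2} \left(-104\right) = -572$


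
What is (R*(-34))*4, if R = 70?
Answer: -9520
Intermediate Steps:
(R*(-34))*4 = (70*(-34))*4 = -2380*4 = -9520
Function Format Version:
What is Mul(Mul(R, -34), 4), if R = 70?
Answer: -9520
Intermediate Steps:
Mul(Mul(R, -34), 4) = Mul(Mul(70, -34), 4) = Mul(-2380, 4) = -9520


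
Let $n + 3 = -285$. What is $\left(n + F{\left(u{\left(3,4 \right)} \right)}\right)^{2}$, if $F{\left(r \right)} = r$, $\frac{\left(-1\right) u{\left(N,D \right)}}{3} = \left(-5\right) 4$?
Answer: $51984$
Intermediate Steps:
$u{\left(N,D \right)} = 60$ ($u{\left(N,D \right)} = - 3 \left(\left(-5\right) 4\right) = \left(-3\right) \left(-20\right) = 60$)
$n = -288$ ($n = -3 - 285 = -288$)
$\left(n + F{\left(u{\left(3,4 \right)} \right)}\right)^{2} = \left(-288 + 60\right)^{2} = \left(-228\right)^{2} = 51984$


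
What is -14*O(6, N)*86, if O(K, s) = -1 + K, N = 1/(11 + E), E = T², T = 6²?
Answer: -6020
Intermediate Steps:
T = 36
E = 1296 (E = 36² = 1296)
N = 1/1307 (N = 1/(11 + 1296) = 1/1307 ≈ 0.00076511)
-14*O(6, N)*86 = -14*(-1 + 6)*86 = -14*5*86 = -70*86 = -6020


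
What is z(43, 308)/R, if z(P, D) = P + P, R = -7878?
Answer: -43/3939 ≈ -0.010916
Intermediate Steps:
z(P, D) = 2*P
z(43, 308)/R = (2*43)/(-7878) = 86*(-1/7878) = -43/3939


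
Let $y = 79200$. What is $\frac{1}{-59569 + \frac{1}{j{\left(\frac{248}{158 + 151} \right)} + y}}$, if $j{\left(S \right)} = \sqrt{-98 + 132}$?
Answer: $- \frac{373654890055454}{22258248140995474527} + \frac{\sqrt{34}}{22258248140995474527} \approx -1.6787 \cdot 10^{-5}$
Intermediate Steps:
$j{\left(S \right)} = \sqrt{34}$
$\frac{1}{-59569 + \frac{1}{j{\left(\frac{248}{158 + 151} \right)} + y}} = \frac{1}{-59569 + \frac{1}{\sqrt{34} + 79200}} = \frac{1}{-59569 + \frac{1}{79200 + \sqrt{34}}}$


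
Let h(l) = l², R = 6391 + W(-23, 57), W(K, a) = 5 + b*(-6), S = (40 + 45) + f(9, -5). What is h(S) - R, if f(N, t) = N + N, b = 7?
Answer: 4255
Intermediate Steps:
f(N, t) = 2*N
S = 103 (S = (40 + 45) + 2*9 = 85 + 18 = 103)
W(K, a) = -37 (W(K, a) = 5 + 7*(-6) = 5 - 42 = -37)
R = 6354 (R = 6391 - 37 = 6354)
h(S) - R = 103² - 1*6354 = 10609 - 6354 = 4255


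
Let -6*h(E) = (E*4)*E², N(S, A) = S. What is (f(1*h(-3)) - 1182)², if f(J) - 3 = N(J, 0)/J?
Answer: 1387684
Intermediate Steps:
h(E) = -2*E³/3 (h(E) = -E*4*E²/6 = -4*E*E²/6 = -2*E³/3)
f(J) = 4 (f(J) = 3 + J/J = 3 + 1 = 4)
(f(1*h(-3)) - 1182)² = (4 - 1182)² = (-1178)² = 1387684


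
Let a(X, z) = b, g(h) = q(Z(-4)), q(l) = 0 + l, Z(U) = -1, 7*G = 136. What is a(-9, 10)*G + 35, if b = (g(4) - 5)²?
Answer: 5141/7 ≈ 734.43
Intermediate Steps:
G = 136/7 (G = (⅐)*136 = 136/7 ≈ 19.429)
q(l) = l
g(h) = -1
b = 36 (b = (-1 - 5)² = (-6)² = 36)
a(X, z) = 36
a(-9, 10)*G + 35 = 36*(136/7) + 35 = 4896/7 + 35 = 5141/7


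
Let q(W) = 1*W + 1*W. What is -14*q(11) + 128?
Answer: -180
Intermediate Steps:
q(W) = 2*W (q(W) = W + W = 2*W)
-14*q(11) + 128 = -28*11 + 128 = -14*22 + 128 = -308 + 128 = -180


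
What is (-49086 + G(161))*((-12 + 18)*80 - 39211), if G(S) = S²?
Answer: 897203615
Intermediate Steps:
(-49086 + G(161))*((-12 + 18)*80 - 39211) = (-49086 + 161²)*((-12 + 18)*80 - 39211) = (-49086 + 25921)*(6*80 - 39211) = -23165*(480 - 39211) = -23165*(-38731) = 897203615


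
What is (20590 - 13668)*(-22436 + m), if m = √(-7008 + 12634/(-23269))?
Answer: -155301992 + 6922*I*√3794750078434/23269 ≈ -1.553e+8 + 5.7949e+5*I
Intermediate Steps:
m = I*√3794750078434/23269 (m = √(-7008 + 12634*(-1/23269)) = √(-7008 - 12634/23269) = √(-163081786/23269) = I*√3794750078434/23269 ≈ 83.717*I)
(20590 - 13668)*(-22436 + m) = (20590 - 13668)*(-22436 + I*√3794750078434/23269) = 6922*(-22436 + I*√3794750078434/23269) = -155301992 + 6922*I*√3794750078434/23269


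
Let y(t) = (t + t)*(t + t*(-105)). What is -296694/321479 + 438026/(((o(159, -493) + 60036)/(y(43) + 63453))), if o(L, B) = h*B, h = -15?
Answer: -26154760531180/12537681 ≈ -2.0861e+6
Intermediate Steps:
y(t) = -208*t² (y(t) = (2*t)*(t - 105*t) = (2*t)*(-104*t) = -208*t²)
o(L, B) = -15*B
-296694/321479 + 438026/(((o(159, -493) + 60036)/(y(43) + 63453))) = -296694/321479 + 438026/(((-15*(-493) + 60036)/(-208*43² + 63453))) = -296694*1/321479 + 438026/(((7395 + 60036)/(-208*1849 + 63453))) = -296694/321479 + 438026/((67431/(-384592 + 63453))) = -296694/321479 + 438026/((67431/(-321139))) = -296694/321479 + 438026/((67431*(-1/321139))) = -296694/321479 + 438026/(-741/3529) = -296694/321479 + 438026*(-3529/741) = -296694/321479 - 81357566/39 = -26154760531180/12537681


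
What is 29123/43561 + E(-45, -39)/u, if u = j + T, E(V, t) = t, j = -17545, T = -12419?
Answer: 291446817/435087268 ≈ 0.66986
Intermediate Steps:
u = -29964 (u = -17545 - 12419 = -29964)
29123/43561 + E(-45, -39)/u = 29123/43561 - 39/(-29964) = 29123*(1/43561) - 39*(-1/29964) = 29123/43561 + 13/9988 = 291446817/435087268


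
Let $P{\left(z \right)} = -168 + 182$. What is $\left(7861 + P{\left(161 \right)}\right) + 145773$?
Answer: $153648$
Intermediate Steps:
$P{\left(z \right)} = 14$
$\left(7861 + P{\left(161 \right)}\right) + 145773 = \left(7861 + 14\right) + 145773 = 7875 + 145773 = 153648$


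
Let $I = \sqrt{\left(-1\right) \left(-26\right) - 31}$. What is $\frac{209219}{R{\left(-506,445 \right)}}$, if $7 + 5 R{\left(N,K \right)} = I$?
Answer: $- \frac{7322665}{54} - \frac{1046095 i \sqrt{5}}{54} \approx -1.3561 \cdot 10^{5} - 43317.0 i$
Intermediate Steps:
$I = i \sqrt{5}$ ($I = \sqrt{26 - 31} = \sqrt{-5} = i \sqrt{5} \approx 2.2361 i$)
$R{\left(N,K \right)} = - \frac{7}{5} + \frac{i \sqrt{5}}{5}$
$\frac{209219}{R{\left(-506,445 \right)}} = \frac{209219}{- \frac{7}{5} + \frac{i \sqrt{5}}{5}}$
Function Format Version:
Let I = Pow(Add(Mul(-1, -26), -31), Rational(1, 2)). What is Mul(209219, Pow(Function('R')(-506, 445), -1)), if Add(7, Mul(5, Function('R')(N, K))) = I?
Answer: Add(Rational(-7322665, 54), Mul(Rational(-1046095, 54), I, Pow(5, Rational(1, 2)))) ≈ Add(-1.3561e+5, Mul(-43317., I))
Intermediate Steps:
I = Mul(I, Pow(5, Rational(1, 2))) (I = Pow(Add(26, -31), Rational(1, 2)) = Pow(-5, Rational(1, 2)) = Mul(I, Pow(5, Rational(1, 2))) ≈ Mul(2.2361, I))
Function('R')(N, K) = Add(Rational(-7, 5), Mul(Rational(1, 5), I, Pow(5, Rational(1, 2)))) (Function('R')(N, K) = Add(Rational(-7, 5), Mul(Rational(1, 5), Mul(I, Pow(5, Rational(1, 2))))) = Add(Rational(-7, 5), Mul(Rational(1, 5), I, Pow(5, Rational(1, 2)))))
Mul(209219, Pow(Function('R')(-506, 445), -1)) = Mul(209219, Pow(Add(Rational(-7, 5), Mul(Rational(1, 5), I, Pow(5, Rational(1, 2)))), -1))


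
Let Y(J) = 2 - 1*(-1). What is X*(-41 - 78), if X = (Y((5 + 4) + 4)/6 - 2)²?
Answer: -1071/4 ≈ -267.75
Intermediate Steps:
Y(J) = 3 (Y(J) = 2 + 1 = 3)
X = 9/4 (X = (3/6 - 2)² = (3*(⅙) - 2)² = (½ - 2)² = (-3/2)² = 9/4 ≈ 2.2500)
X*(-41 - 78) = 9*(-41 - 78)/4 = (9/4)*(-119) = -1071/4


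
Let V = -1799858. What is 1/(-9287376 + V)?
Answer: -1/11087234 ≈ -9.0194e-8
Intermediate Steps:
1/(-9287376 + V) = 1/(-9287376 - 1799858) = 1/(-11087234) = -1/11087234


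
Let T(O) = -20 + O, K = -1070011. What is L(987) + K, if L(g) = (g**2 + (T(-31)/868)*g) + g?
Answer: -11769211/124 ≈ -94913.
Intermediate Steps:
L(g) = g**2 + 817*g/868 (L(g) = (g**2 + ((-20 - 31)/868)*g) + g = (g**2 + (-51*1/868)*g) + g = (g**2 - 51*g/868) + g = g**2 + 817*g/868)
L(987) + K = (1/868)*987*(817 + 868*987) - 1070011 = (1/868)*987*(817 + 856716) - 1070011 = (1/868)*987*857533 - 1070011 = 120912153/124 - 1070011 = -11769211/124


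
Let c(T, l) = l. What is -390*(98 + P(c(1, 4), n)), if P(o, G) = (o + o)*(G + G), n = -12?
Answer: 36660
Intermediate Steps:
P(o, G) = 4*G*o (P(o, G) = (2*o)*(2*G) = 4*G*o)
-390*(98 + P(c(1, 4), n)) = -390*(98 + 4*(-12)*4) = -390*(98 - 192) = -390*(-94) = 36660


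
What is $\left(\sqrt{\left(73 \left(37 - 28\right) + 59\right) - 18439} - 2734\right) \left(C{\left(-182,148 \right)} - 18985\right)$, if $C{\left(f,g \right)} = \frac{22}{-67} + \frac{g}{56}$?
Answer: $\frac{24340472553}{469} - \frac{17805759 i \sqrt{17723}}{938} \approx 5.1899 \cdot 10^{7} - 2.5271 \cdot 10^{6} i$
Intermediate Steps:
$C{\left(f,g \right)} = - \frac{22}{67} + \frac{g}{56}$ ($C{\left(f,g \right)} = 22 \left(- \frac{1}{67}\right) + g \frac{1}{56} = - \frac{22}{67} + \frac{g}{56}$)
$\left(\sqrt{\left(73 \left(37 - 28\right) + 59\right) - 18439} - 2734\right) \left(C{\left(-182,148 \right)} - 18985\right) = \left(\sqrt{\left(73 \left(37 - 28\right) + 59\right) - 18439} - 2734\right) \left(\left(- \frac{22}{67} + \frac{1}{56} \cdot 148\right) - 18985\right) = \left(\sqrt{\left(73 \cdot 9 + 59\right) - 18439} - 2734\right) \left(\left(- \frac{22}{67} + \frac{37}{14}\right) - 18985\right) = \left(\sqrt{\left(657 + 59\right) - 18439} - 2734\right) \left(\frac{2171}{938} - 18985\right) = \left(\sqrt{716 - 18439} - 2734\right) \left(- \frac{17805759}{938}\right) = \left(\sqrt{-17723} - 2734\right) \left(- \frac{17805759}{938}\right) = \left(i \sqrt{17723} - 2734\right) \left(- \frac{17805759}{938}\right) = \left(-2734 + i \sqrt{17723}\right) \left(- \frac{17805759}{938}\right) = \frac{24340472553}{469} - \frac{17805759 i \sqrt{17723}}{938}$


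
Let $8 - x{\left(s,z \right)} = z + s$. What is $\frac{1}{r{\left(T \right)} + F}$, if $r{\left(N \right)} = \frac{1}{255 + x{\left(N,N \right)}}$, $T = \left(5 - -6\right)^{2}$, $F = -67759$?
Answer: $- \frac{21}{1422938} \approx -1.4758 \cdot 10^{-5}$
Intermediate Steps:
$x{\left(s,z \right)} = 8 - s - z$ ($x{\left(s,z \right)} = 8 - \left(z + s\right) = 8 - \left(s + z\right) = 8 - s - z$)
$T = 121$ ($T = \left(5 + 6\right)^{2} = 11^{2} = 121$)
$r{\left(N \right)} = \frac{1}{263 - 2 N}$ ($r{\left(N \right)} = \frac{1}{255 - \left(-8 + 2 N\right)} = \frac{1}{263 - 2 N}$)
$\frac{1}{r{\left(T \right)} + F} = \frac{1}{- \frac{1}{-263 + 2 \cdot 121} - 67759} = \frac{1}{- \frac{1}{-263 + 242} - 67759} = \frac{1}{- \frac{1}{-21} - 67759} = \frac{1}{\left(-1\right) \left(- \frac{1}{21}\right) - 67759} = \frac{1}{\frac{1}{21} - 67759} = \frac{1}{- \frac{1422938}{21}} = - \frac{21}{1422938}$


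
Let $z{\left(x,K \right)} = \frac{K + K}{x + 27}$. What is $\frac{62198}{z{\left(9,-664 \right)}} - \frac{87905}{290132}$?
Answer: $- \frac{40609963921}{24080956} \approx -1686.4$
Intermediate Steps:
$z{\left(x,K \right)} = \frac{2 K}{27 + x}$
$\frac{62198}{z{\left(9,-664 \right)}} - \frac{87905}{290132} = \frac{62198}{2 \left(-664\right) \frac{1}{27 + 9}} - \frac{87905}{290132} = \frac{62198}{2 \left(-664\right) \frac{1}{36}} - \frac{87905}{290132} = \frac{62198}{- \frac{332}{9}} - \frac{87905}{290132} = 62198 \left(- \frac{9}{332}\right) - \frac{87905}{290132} = - \frac{279891}{166} - \frac{87905}{290132} = - \frac{40609963921}{24080956}$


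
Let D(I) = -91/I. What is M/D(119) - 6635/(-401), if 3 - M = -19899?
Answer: -135585679/5213 ≈ -26009.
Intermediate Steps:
M = 19902 (M = 3 - 1*(-19899) = 3 + 19899 = 19902)
M/D(119) - 6635/(-401) = 19902/((-91/119)) - 6635/(-401) = 19902/((-91*1/119)) - 6635*(-1/401) = 19902/(-13/17) + 6635/401 = 19902*(-17/13) + 6635/401 = -338334/13 + 6635/401 = -135585679/5213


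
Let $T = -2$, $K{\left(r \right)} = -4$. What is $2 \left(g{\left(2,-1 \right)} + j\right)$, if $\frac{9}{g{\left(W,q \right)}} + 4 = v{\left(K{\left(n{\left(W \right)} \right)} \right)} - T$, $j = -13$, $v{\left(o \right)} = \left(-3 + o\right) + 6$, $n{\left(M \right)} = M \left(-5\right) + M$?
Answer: $-32$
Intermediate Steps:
$n{\left(M \right)} = - 4 M$ ($n{\left(M \right)} = - 5 M + M = - 4 M$)
$v{\left(o \right)} = 3 + o$
$g{\left(W,q \right)} = -3$ ($g{\left(W,q \right)} = \frac{9}{-4 + \left(\left(3 - 4\right) - -2\right)} = \frac{9}{-4 + \left(-1 + 2\right)} = \frac{9}{-4 + 1} = \frac{9}{-3} = 9 \left(- \frac{1}{3}\right) = -3$)
$2 \left(g{\left(2,-1 \right)} + j\right) = 2 \left(-3 - 13\right) = 2 \left(-16\right) = -32$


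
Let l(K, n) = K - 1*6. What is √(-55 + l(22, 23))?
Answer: I*√39 ≈ 6.245*I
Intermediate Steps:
l(K, n) = -6 + K (l(K, n) = K - 6 = -6 + K)
√(-55 + l(22, 23)) = √(-55 + (-6 + 22)) = √(-55 + 16) = √(-39) = I*√39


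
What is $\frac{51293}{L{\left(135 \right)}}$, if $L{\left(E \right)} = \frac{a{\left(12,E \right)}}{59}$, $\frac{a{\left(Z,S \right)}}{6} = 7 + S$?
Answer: $\frac{3026287}{852} \approx 3552.0$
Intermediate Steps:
$a{\left(Z,S \right)} = 42 + 6 S$ ($a{\left(Z,S \right)} = 6 \left(7 + S\right) = 42 + 6 S$)
$L{\left(E \right)} = \frac{42}{59} + \frac{6 E}{59}$ ($L{\left(E \right)} = \frac{42 + 6 E}{59} = \left(42 + 6 E\right) \frac{1}{59} = \frac{42}{59} + \frac{6 E}{59}$)
$\frac{51293}{L{\left(135 \right)}} = \frac{51293}{\frac{42}{59} + \frac{6}{59} \cdot 135} = \frac{51293}{\frac{42}{59} + \frac{810}{59}} = \frac{51293}{\frac{852}{59}} = 51293 \cdot \frac{59}{852} = \frac{3026287}{852}$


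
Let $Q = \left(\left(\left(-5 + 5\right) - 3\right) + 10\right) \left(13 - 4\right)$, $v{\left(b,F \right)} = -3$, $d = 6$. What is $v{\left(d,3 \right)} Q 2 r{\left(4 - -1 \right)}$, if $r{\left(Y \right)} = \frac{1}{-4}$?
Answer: $\frac{189}{2} \approx 94.5$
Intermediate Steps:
$r{\left(Y \right)} = - \frac{1}{4}$
$Q = 63$ ($Q = \left(\left(0 - 3\right) + 10\right) 9 = \left(-3 + 10\right) 9 = 7 \cdot 9 = 63$)
$v{\left(d,3 \right)} Q 2 r{\left(4 - -1 \right)} = \left(-3\right) 63 \cdot 2 \left(- \frac{1}{4}\right) = \left(-189\right) \left(- \frac{1}{2}\right) = \frac{189}{2}$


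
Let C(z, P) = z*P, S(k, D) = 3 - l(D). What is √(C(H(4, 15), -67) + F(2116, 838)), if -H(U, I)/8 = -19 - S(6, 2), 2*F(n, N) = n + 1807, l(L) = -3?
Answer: I*√45754/2 ≈ 106.95*I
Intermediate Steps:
S(k, D) = 6 (S(k, D) = 3 - 1*(-3) = 3 + 3 = 6)
F(n, N) = 1807/2 + n/2 (F(n, N) = (n + 1807)/2 = (1807 + n)/2 = 1807/2 + n/2)
H(U, I) = 200 (H(U, I) = -8*(-19 - 1*6) = -8*(-19 - 6) = -8*(-25) = 200)
C(z, P) = P*z
√(C(H(4, 15), -67) + F(2116, 838)) = √(-67*200 + (1807/2 + (½)*2116)) = √(-13400 + (1807/2 + 1058)) = √(-13400 + 3923/2) = √(-22877/2) = I*√45754/2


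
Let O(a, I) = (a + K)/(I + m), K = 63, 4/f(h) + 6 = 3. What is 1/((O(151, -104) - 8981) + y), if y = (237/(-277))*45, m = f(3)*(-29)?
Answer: -27146/244932313 ≈ -0.00011083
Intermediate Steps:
f(h) = -4/3 (f(h) = 4/(-6 + 3) = 4/(-3) = 4*(-1/3) = -4/3)
m = 116/3 (m = -4/3*(-29) = 116/3 ≈ 38.667)
O(a, I) = (63 + a)/(116/3 + I) (O(a, I) = (a + 63)/(I + 116/3) = (63 + a)/(116/3 + I))
y = -10665/277 (y = (237*(-1/277))*45 = -237/277*45 = -10665/277 ≈ -38.502)
1/((O(151, -104) - 8981) + y) = 1/((3*(63 + 151)/(116 + 3*(-104)) - 8981) - 10665/277) = 1/((3*214/(116 - 312) - 8981) - 10665/277) = 1/((3*214/(-196) - 8981) - 10665/277) = 1/((3*(-1/196)*214 - 8981) - 10665/277) = 1/((-321/98 - 8981) - 10665/277) = 1/(-880459/98 - 10665/277) = 1/(-244932313/27146) = -27146/244932313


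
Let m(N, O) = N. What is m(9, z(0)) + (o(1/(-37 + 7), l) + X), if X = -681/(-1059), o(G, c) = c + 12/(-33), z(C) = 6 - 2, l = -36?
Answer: -103756/3883 ≈ -26.721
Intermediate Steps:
z(C) = 4
o(G, c) = -4/11 + c (o(G, c) = c + 12*(-1/33) = c - 4/11 = -4/11 + c)
X = 227/353 (X = -681*(-1/1059) = 227/353 ≈ 0.64306)
m(9, z(0)) + (o(1/(-37 + 7), l) + X) = 9 + ((-4/11 - 36) + 227/353) = 9 + (-400/11 + 227/353) = 9 - 138703/3883 = -103756/3883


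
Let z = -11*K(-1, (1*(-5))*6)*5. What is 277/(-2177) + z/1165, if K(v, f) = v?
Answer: -40594/507241 ≈ -0.080029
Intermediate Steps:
z = 55 (z = -11*(-1)*5 = 11*5 = 55)
277/(-2177) + z/1165 = 277/(-2177) + 55/1165 = 277*(-1/2177) + 55*(1/1165) = -277/2177 + 11/233 = -40594/507241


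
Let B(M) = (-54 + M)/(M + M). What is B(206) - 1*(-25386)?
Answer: 2614796/103 ≈ 25386.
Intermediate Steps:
B(M) = (-54 + M)/(2*M) (B(M) = (-54 + M)/((2*M)) = (-54 + M)*(1/(2*M)) = (-54 + M)/(2*M))
B(206) - 1*(-25386) = (½)*(-54 + 206)/206 - 1*(-25386) = (½)*(1/206)*152 + 25386 = 38/103 + 25386 = 2614796/103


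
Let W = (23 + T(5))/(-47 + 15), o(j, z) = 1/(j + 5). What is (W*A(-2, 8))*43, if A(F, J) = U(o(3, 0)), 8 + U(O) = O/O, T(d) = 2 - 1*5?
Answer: 1505/8 ≈ 188.13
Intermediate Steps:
T(d) = -3 (T(d) = 2 - 5 = -3)
o(j, z) = 1/(5 + j)
U(O) = -7 (U(O) = -8 + O/O = -8 + 1 = -7)
A(F, J) = -7
W = -5/8 (W = (23 - 3)/(-47 + 15) = 20/(-32) = 20*(-1/32) = -5/8 ≈ -0.62500)
(W*A(-2, 8))*43 = -5/8*(-7)*43 = (35/8)*43 = 1505/8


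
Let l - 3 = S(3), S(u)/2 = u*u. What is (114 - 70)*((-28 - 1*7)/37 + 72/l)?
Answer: 28292/259 ≈ 109.24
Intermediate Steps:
S(u) = 2*u² (S(u) = 2*(u*u) = 2*u²)
l = 21 (l = 3 + 2*3² = 3 + 2*9 = 3 + 18 = 21)
(114 - 70)*((-28 - 1*7)/37 + 72/l) = (114 - 70)*((-28 - 1*7)/37 + 72/21) = 44*((-28 - 7)*(1/37) + 72*(1/21)) = 44*(-35*1/37 + 24/7) = 44*(-35/37 + 24/7) = 44*(643/259) = 28292/259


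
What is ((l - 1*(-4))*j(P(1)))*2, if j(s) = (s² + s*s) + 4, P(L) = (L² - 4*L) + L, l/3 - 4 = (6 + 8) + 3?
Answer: 1608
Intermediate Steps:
l = 63 (l = 12 + 3*((6 + 8) + 3) = 12 + 3*(14 + 3) = 12 + 3*17 = 12 + 51 = 63)
P(L) = L² - 3*L
j(s) = 4 + 2*s² (j(s) = (s² + s²) + 4 = 2*s² + 4 = 4 + 2*s²)
((l - 1*(-4))*j(P(1)))*2 = ((63 - 1*(-4))*(4 + 2*(1*(-3 + 1))²))*2 = ((63 + 4)*(4 + 2*(1*(-2))²))*2 = (67*(4 + 2*(-2)²))*2 = (67*(4 + 2*4))*2 = (67*(4 + 8))*2 = (67*12)*2 = 804*2 = 1608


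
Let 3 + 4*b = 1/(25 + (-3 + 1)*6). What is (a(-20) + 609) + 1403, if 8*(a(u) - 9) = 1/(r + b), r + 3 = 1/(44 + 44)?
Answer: 8599212/4255 ≈ 2021.0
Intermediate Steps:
r = -263/88 (r = -3 + 1/(44 + 44) = -3 + 1/88 = -263/88 ≈ -2.9886)
b = -19/26 (b = -¾ + 1/(4*(25 + (-3 + 1)*6)) = -¾ + 1/(4*(25 - 2*6)) = -¾ + 1/(4*(25 - 12)) = -¾ + (¼)/13 = -¾ + (¼)*(1/13) = -¾ + 1/52 = -19/26 ≈ -0.73077)
a(u) = 38152/4255 (a(u) = 9 + 1/(8*(-263/88 - 19/26)) = 9 + 1/(8*(-4255/1144)) = 9 + (⅛)*(-1144/4255) = 9 - 143/4255 = 38152/4255)
(a(-20) + 609) + 1403 = (38152/4255 + 609) + 1403 = 2629447/4255 + 1403 = 8599212/4255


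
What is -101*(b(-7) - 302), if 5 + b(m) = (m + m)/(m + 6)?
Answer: 29593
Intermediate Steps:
b(m) = -5 + 2*m/(6 + m) (b(m) = -5 + (m + m)/(m + 6) = -5 + (2*m)/(6 + m) = -5 + 2*m/(6 + m))
-101*(b(-7) - 302) = -101*(3*(-10 - 1*(-7))/(6 - 7) - 302) = -101*(3*(-10 + 7)/(-1) - 302) = -101*(3*(-1)*(-3) - 302) = -101*(9 - 302) = -101*(-293) = 29593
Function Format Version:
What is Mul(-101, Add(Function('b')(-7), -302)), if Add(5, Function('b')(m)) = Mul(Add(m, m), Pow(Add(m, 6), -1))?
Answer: 29593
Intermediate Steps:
Function('b')(m) = Add(-5, Mul(2, m, Pow(Add(6, m), -1))) (Function('b')(m) = Add(-5, Mul(Add(m, m), Pow(Add(m, 6), -1))) = Add(-5, Mul(Mul(2, m), Pow(Add(6, m), -1))) = Add(-5, Mul(2, m, Pow(Add(6, m), -1))))
Mul(-101, Add(Function('b')(-7), -302)) = Mul(-101, Add(Mul(3, Pow(Add(6, -7), -1), Add(-10, Mul(-1, -7))), -302)) = Mul(-101, Add(Mul(3, Pow(-1, -1), Add(-10, 7)), -302)) = Mul(-101, Add(Mul(3, -1, -3), -302)) = Mul(-101, Add(9, -302)) = Mul(-101, -293) = 29593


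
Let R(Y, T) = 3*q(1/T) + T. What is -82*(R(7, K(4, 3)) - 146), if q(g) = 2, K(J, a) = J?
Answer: 11152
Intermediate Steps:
R(Y, T) = 6 + T (R(Y, T) = 3*2 + T = 6 + T)
-82*(R(7, K(4, 3)) - 146) = -82*((6 + 4) - 146) = -82*(10 - 146) = -82*(-136) = 11152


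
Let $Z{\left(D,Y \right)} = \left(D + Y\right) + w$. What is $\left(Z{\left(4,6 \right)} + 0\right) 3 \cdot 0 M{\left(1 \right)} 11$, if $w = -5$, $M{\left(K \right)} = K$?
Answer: $0$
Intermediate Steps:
$Z{\left(D,Y \right)} = -5 + D + Y$ ($Z{\left(D,Y \right)} = \left(D + Y\right) - 5 = -5 + D + Y$)
$\left(Z{\left(4,6 \right)} + 0\right) 3 \cdot 0 M{\left(1 \right)} 11 = \left(\left(-5 + 4 + 6\right) + 0\right) 3 \cdot 0 \cdot 1 \cdot 11 = \left(5 + 0\right) 0 \cdot 1 \cdot 11 = 5 \cdot 0 \cdot 1 \cdot 11 = 0 \cdot 1 \cdot 11 = 0 \cdot 11 = 0$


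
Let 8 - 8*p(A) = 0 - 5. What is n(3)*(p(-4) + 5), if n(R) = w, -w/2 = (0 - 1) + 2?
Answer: -53/4 ≈ -13.250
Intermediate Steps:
w = -2 (w = -2*((0 - 1) + 2) = -2*(-1 + 2) = -2*1 = -2)
p(A) = 13/8 (p(A) = 1 - (0 - 5)/8 = 1 - ⅛*(-5) = 1 + 5/8 = 13/8)
n(R) = -2
n(3)*(p(-4) + 5) = -2*(13/8 + 5) = -2*53/8 = -53/4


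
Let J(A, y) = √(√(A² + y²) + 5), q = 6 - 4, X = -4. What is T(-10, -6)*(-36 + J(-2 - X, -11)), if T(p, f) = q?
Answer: -72 + 2*√(5 + 5*√5) ≈ -63.955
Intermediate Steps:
q = 2
T(p, f) = 2
J(A, y) = √(5 + √(A² + y²))
T(-10, -6)*(-36 + J(-2 - X, -11)) = 2*(-36 + √(5 + √((-2 - 1*(-4))² + (-11)²))) = 2*(-36 + √(5 + √((-2 + 4)² + 121))) = 2*(-36 + √(5 + √(2² + 121))) = 2*(-36 + √(5 + √(4 + 121))) = 2*(-36 + √(5 + √125)) = 2*(-36 + √(5 + 5*√5)) = -72 + 2*√(5 + 5*√5)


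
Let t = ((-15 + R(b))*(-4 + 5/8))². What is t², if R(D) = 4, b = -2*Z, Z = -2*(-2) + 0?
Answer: 7780827681/4096 ≈ 1.8996e+6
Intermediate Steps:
Z = 4 (Z = 4 + 0 = 4)
b = -8 (b = -2*4 = -8)
t = 88209/64 (t = ((-15 + 4)*(-4 + 5/8))² = (-11*(-4 + 5*(⅛)))² = (-11*(-4 + 5/8))² = (-11*(-27/8))² = (297/8)² = 88209/64 ≈ 1378.3)
t² = (88209/64)² = 7780827681/4096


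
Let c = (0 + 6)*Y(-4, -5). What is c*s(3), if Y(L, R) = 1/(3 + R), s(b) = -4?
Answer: 12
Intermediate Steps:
c = -3 (c = (0 + 6)/(3 - 5) = 6/(-2) = 6*(-½) = -3)
c*s(3) = -3*(-4) = 12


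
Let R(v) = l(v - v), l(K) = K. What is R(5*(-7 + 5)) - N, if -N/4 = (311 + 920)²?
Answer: 6061444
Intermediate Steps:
R(v) = 0 (R(v) = v - v = 0)
N = -6061444 (N = -4*(311 + 920)² = -4*1231² = -4*1515361 = -6061444)
R(5*(-7 + 5)) - N = 0 - 1*(-6061444) = 0 + 6061444 = 6061444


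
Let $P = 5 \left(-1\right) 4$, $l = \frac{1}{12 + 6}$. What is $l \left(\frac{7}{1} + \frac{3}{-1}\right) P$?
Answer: $- \frac{40}{9} \approx -4.4444$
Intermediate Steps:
$l = \frac{1}{18} \approx 0.055556$
$P = -20$ ($P = \left(-5\right) 4 = -20$)
$l \left(\frac{7}{1} + \frac{3}{-1}\right) P = \frac{\frac{7}{1} + \frac{3}{-1}}{18} \left(-20\right) = \frac{7 \cdot 1 + 3 \left(-1\right)}{18} \left(-20\right) = \frac{7 - 3}{18} \left(-20\right) = \frac{1}{18} \cdot 4 \left(-20\right) = \frac{2}{9} \left(-20\right) = - \frac{40}{9}$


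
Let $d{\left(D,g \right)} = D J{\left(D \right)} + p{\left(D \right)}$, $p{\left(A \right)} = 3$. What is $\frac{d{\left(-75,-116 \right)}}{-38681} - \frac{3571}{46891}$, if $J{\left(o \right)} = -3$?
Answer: $- \frac{148820999}{1813790771} \approx -0.08205$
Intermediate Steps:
$d{\left(D,g \right)} = 3 - 3 D$ ($d{\left(D,g \right)} = D \left(-3\right) + 3 = - 3 D + 3 = 3 - 3 D$)
$\frac{d{\left(-75,-116 \right)}}{-38681} - \frac{3571}{46891} = \frac{3 - -225}{-38681} - \frac{3571}{46891} = \left(3 + 225\right) \left(- \frac{1}{38681}\right) - \frac{3571}{46891} = 228 \left(- \frac{1}{38681}\right) - \frac{3571}{46891} = - \frac{228}{38681} - \frac{3571}{46891} = - \frac{148820999}{1813790771}$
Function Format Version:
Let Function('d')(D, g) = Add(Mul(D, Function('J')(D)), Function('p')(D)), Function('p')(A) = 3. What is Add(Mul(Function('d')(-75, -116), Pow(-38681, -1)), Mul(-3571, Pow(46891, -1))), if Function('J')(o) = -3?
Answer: Rational(-148820999, 1813790771) ≈ -0.082050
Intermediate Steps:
Function('d')(D, g) = Add(3, Mul(-3, D)) (Function('d')(D, g) = Add(Mul(D, -3), 3) = Add(Mul(-3, D), 3) = Add(3, Mul(-3, D)))
Add(Mul(Function('d')(-75, -116), Pow(-38681, -1)), Mul(-3571, Pow(46891, -1))) = Add(Mul(Add(3, Mul(-3, -75)), Pow(-38681, -1)), Mul(-3571, Pow(46891, -1))) = Add(Mul(Add(3, 225), Rational(-1, 38681)), Mul(-3571, Rational(1, 46891))) = Add(Mul(228, Rational(-1, 38681)), Rational(-3571, 46891)) = Add(Rational(-228, 38681), Rational(-3571, 46891)) = Rational(-148820999, 1813790771)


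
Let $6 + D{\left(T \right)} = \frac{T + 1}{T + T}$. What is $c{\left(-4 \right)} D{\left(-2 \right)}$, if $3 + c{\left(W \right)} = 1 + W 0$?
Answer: $\frac{23}{2} \approx 11.5$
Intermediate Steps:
$c{\left(W \right)} = -2$ ($c{\left(W \right)} = -3 + \left(1 + W 0\right) = -3 + \left(1 + 0\right) = -3 + 1 = -2$)
$D{\left(T \right)} = -6 + \frac{1 + T}{2 T}$ ($D{\left(T \right)} = -6 + \frac{T + 1}{T + T} = -6 + \frac{1 + T}{2 T}$)
$c{\left(-4 \right)} D{\left(-2 \right)} = - 2 \frac{1 - -22}{2 \left(-2\right)} = - 2 \cdot \frac{1}{2} \left(- \frac{1}{2}\right) \left(1 + 22\right) = - 2 \cdot \frac{1}{2} \left(- \frac{1}{2}\right) 23 = \left(-2\right) \left(- \frac{23}{4}\right) = \frac{23}{2}$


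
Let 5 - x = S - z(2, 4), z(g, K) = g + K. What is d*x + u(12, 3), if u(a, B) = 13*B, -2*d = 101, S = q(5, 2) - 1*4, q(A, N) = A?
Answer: -466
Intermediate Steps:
z(g, K) = K + g
S = 1 (S = 5 - 1*4 = 5 - 4 = 1)
d = -101/2 (d = -½*101 = -101/2 ≈ -50.500)
x = 10 (x = 5 - (1 - (4 + 2)) = 5 - (1 - 1*6) = 5 - (1 - 6) = 5 - 1*(-5) = 5 + 5 = 10)
d*x + u(12, 3) = -101/2*10 + 13*3 = -505 + 39 = -466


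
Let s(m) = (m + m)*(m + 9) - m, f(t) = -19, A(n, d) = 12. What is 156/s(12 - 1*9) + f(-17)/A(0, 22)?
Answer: 187/276 ≈ 0.67754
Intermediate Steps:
s(m) = -m + 2*m*(9 + m) (s(m) = (2*m)*(9 + m) - m = 2*m*(9 + m) - m = -m + 2*m*(9 + m))
156/s(12 - 1*9) + f(-17)/A(0, 22) = 156/(((12 - 1*9)*(17 + 2*(12 - 1*9)))) - 19/12 = 156/(((12 - 9)*(17 + 2*(12 - 9)))) - 19*1/12 = 156/((3*(17 + 2*3))) - 19/12 = 156/((3*(17 + 6))) - 19/12 = 156/((3*23)) - 19/12 = 156/69 - 19/12 = 156*(1/69) - 19/12 = 52/23 - 19/12 = 187/276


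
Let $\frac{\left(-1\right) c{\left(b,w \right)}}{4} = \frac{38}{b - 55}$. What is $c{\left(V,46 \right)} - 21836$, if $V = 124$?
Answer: $- \frac{1506836}{69} \approx -21838.0$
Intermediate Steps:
$c{\left(b,w \right)} = - \frac{152}{-55 + b}$ ($c{\left(b,w \right)} = - 4 \frac{38}{b - 55} = - 4 \frac{38}{-55 + b} = - \frac{152}{-55 + b}$)
$c{\left(V,46 \right)} - 21836 = - \frac{152}{-55 + 124} - 21836 = - \frac{152}{69} - 21836 = - \frac{1506836}{69}$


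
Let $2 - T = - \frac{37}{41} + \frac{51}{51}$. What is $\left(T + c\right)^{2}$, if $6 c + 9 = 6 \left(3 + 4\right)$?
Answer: $\frac{368449}{6724} \approx 54.796$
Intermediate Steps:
$T = \frac{78}{41}$ ($T = 2 - \left(- \frac{37}{41} + \frac{51}{51}\right) = 2 - \left(\left(-37\right) \frac{1}{41} + 51 \cdot \frac{1}{51}\right) = 2 - \left(- \frac{37}{41} + 1\right) = 2 - \frac{4}{41} = \frac{78}{41} \approx 1.9024$)
$c = \frac{11}{2}$ ($c = - \frac{3}{2} + \frac{6 \left(3 + 4\right)}{6} = - \frac{3}{2} + \frac{6 \cdot 7}{6} = - \frac{3}{2} + \frac{1}{6} \cdot 42 = - \frac{3}{2} + 7 = \frac{11}{2} \approx 5.5$)
$\left(T + c\right)^{2} = \left(\frac{78}{41} + \frac{11}{2}\right)^{2} = \left(\frac{607}{82}\right)^{2} = \frac{368449}{6724}$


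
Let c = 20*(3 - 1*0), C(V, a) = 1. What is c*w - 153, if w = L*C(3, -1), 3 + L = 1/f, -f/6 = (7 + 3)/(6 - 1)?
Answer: -338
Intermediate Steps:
f = -12 (f = -6*(7 + 3)/(6 - 1) = -60/5 = -6*2 = -12)
L = -37/12 (L = -3 + 1/(-12) = -3 - 1/12 = -37/12 ≈ -3.0833)
c = 60 (c = 20*(3 + 0) = 20*3 = 60)
w = -37/12 (w = -37/12*1 = -37/12 ≈ -3.0833)
c*w - 153 = 60*(-37/12) - 153 = -185 - 153 = -338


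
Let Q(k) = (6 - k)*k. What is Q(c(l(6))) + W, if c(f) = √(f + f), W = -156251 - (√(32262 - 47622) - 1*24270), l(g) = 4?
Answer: -131989 + 12*√2 - 32*I*√15 ≈ -1.3197e+5 - 123.94*I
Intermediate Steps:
W = -131981 - 32*I*√15 (W = -156251 - (√(-15360) - 24270) = -156251 - (32*I*√15 - 24270) = -156251 - (-24270 + 32*I*√15) = -156251 + (24270 - 32*I*√15) = -131981 - 32*I*√15 ≈ -1.3198e+5 - 123.94*I)
c(f) = √2*√f (c(f) = √(2*f) = √2*√f)
Q(k) = k*(6 - k)
Q(c(l(6))) + W = (√2*√4)*(6 - √2*√4) + (-131981 - 32*I*√15) = (√2*2)*(6 - √2*2) + (-131981 - 32*I*√15) = (2*√2)*(6 - 2*√2) + (-131981 - 32*I*√15) = 2*√2*(6 - 2*√2) + (-131981 - 32*I*√15) = -131981 - 32*I*√15 + 2*√2*(6 - 2*√2)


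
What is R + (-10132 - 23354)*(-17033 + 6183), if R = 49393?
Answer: 363372493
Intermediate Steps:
R + (-10132 - 23354)*(-17033 + 6183) = 49393 + (-10132 - 23354)*(-17033 + 6183) = 49393 - 33486*(-10850) = 49393 + 363323100 = 363372493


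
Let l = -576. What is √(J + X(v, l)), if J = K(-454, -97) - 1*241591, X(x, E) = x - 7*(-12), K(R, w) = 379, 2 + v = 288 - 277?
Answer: 3*I*√26791 ≈ 491.04*I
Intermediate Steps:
v = 9 (v = -2 + (288 - 277) = -2 + 11 = 9)
X(x, E) = 84 + x (X(x, E) = x + 84 = 84 + x)
J = -241212 (J = 379 - 1*241591 = 379 - 241591 = -241212)
√(J + X(v, l)) = √(-241212 + (84 + 9)) = √(-241212 + 93) = √(-241119) = 3*I*√26791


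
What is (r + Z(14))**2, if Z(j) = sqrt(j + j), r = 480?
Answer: 230428 + 1920*sqrt(7) ≈ 2.3551e+5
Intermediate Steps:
Z(j) = sqrt(2)*sqrt(j) (Z(j) = sqrt(2*j) = sqrt(2)*sqrt(j))
(r + Z(14))**2 = (480 + sqrt(2)*sqrt(14))**2 = (480 + 2*sqrt(7))**2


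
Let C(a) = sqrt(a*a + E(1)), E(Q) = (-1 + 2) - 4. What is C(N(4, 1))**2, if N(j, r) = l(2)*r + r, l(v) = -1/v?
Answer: -11/4 ≈ -2.7500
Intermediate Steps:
E(Q) = -3 (E(Q) = 1 - 4 = -3)
N(j, r) = r/2 (N(j, r) = (-1/2)*r + r = (-1*1/2)*r + r = -r/2 + r = r/2)
C(a) = sqrt(-3 + a**2) (C(a) = sqrt(a*a - 3) = sqrt(a**2 - 3) = sqrt(-3 + a**2))
C(N(4, 1))**2 = (sqrt(-3 + ((1/2)*1)**2))**2 = (sqrt(-3 + (1/2)**2))**2 = (sqrt(-3 + 1/4))**2 = (sqrt(-11/4))**2 = (I*sqrt(11)/2)**2 = -11/4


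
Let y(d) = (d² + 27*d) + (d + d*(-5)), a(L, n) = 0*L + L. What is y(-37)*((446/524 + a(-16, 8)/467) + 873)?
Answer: 27690982669/61177 ≈ 4.5264e+5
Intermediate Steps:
a(L, n) = L (a(L, n) = 0 + L = L)
y(d) = d² + 23*d (y(d) = (d² + 27*d) + (d - 5*d) = (d² + 27*d) - 4*d = d² + 23*d)
y(-37)*((446/524 + a(-16, 8)/467) + 873) = (-37*(23 - 37))*((446/524 - 16/467) + 873) = (-37*(-14))*((446*(1/524) - 16*1/467) + 873) = 518*((223/262 - 16/467) + 873) = 518*(99949/122354 + 873) = 518*(106914991/122354) = 27690982669/61177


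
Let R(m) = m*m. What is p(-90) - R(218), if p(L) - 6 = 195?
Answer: -47323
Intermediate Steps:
R(m) = m²
p(L) = 201 (p(L) = 6 + 195 = 201)
p(-90) - R(218) = 201 - 1*218² = 201 - 1*47524 = 201 - 47524 = -47323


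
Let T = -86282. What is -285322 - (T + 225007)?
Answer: -424047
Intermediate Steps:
-285322 - (T + 225007) = -285322 - (-86282 + 225007) = -285322 - 1*138725 = -285322 - 138725 = -424047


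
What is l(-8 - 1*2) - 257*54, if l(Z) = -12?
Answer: -13890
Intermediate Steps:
l(-8 - 1*2) - 257*54 = -12 - 257*54 = -12 - 13878 = -13890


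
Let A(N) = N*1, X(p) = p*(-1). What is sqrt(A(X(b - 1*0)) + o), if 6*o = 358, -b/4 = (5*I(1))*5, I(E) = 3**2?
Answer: sqrt(8637)/3 ≈ 30.978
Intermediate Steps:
I(E) = 9
b = -900 (b = -4*5*9*5 = -180*5 = -4*225 = -900)
o = 179/3 (o = (1/6)*358 = 179/3 ≈ 59.667)
X(p) = -p
A(N) = N
sqrt(A(X(b - 1*0)) + o) = sqrt(-(-900 - 1*0) + 179/3) = sqrt(-(-900 + 0) + 179/3) = sqrt(-1*(-900) + 179/3) = sqrt(900 + 179/3) = sqrt(2879/3) = sqrt(8637)/3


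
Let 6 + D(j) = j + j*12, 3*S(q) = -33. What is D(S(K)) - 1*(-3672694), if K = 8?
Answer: 3672545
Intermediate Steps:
S(q) = -11 (S(q) = (⅓)*(-33) = -11)
D(j) = -6 + 13*j (D(j) = -6 + (j + j*12) = -6 + (j + 12*j) = -6 + 13*j)
D(S(K)) - 1*(-3672694) = (-6 + 13*(-11)) - 1*(-3672694) = (-6 - 143) + 3672694 = -149 + 3672694 = 3672545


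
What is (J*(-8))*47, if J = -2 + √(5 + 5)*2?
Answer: 752 - 752*√10 ≈ -1626.0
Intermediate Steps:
J = -2 + 2*√10 (J = -2 + √10*2 = -2 + 2*√10 ≈ 4.3246)
(J*(-8))*47 = ((-2 + 2*√10)*(-8))*47 = (16 - 16*√10)*47 = 752 - 752*√10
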